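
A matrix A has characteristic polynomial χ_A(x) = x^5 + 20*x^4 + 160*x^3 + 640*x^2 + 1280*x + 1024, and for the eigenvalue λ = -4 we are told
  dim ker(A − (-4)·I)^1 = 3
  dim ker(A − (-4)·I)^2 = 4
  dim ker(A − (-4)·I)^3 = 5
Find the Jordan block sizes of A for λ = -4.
Block sizes for λ = -4: [3, 1, 1]

From the dimensions of kernels of powers, the number of Jordan blocks of size at least j is d_j − d_{j−1} where d_j = dim ker(N^j) (with d_0 = 0). Computing the differences gives [3, 1, 1].
The number of blocks of size exactly k is (#blocks of size ≥ k) − (#blocks of size ≥ k + 1), so the partition is: 2 block(s) of size 1, 1 block(s) of size 3.
In nonincreasing order the block sizes are [3, 1, 1].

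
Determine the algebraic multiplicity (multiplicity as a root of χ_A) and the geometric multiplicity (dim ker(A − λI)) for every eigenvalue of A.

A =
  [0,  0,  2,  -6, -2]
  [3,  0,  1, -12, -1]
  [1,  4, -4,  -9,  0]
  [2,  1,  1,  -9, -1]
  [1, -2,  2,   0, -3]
λ = -4: alg = 1, geom = 1; λ = -3: alg = 4, geom = 2

Step 1 — factor the characteristic polynomial to read off the algebraic multiplicities:
  χ_A(x) = (x + 3)^4*(x + 4)

Step 2 — compute geometric multiplicities via the rank-nullity identity g(λ) = n − rank(A − λI):
  rank(A − (-4)·I) = 4, so dim ker(A − (-4)·I) = n − 4 = 1
  rank(A − (-3)·I) = 3, so dim ker(A − (-3)·I) = n − 3 = 2

Summary:
  λ = -4: algebraic multiplicity = 1, geometric multiplicity = 1
  λ = -3: algebraic multiplicity = 4, geometric multiplicity = 2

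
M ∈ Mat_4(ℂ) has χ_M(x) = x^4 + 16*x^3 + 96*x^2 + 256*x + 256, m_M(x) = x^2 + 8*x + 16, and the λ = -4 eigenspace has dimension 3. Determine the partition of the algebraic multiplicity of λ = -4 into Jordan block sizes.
Block sizes for λ = -4: [2, 1, 1]

Step 1 — from the characteristic polynomial, algebraic multiplicity of λ = -4 is 4. From dim ker(M − (-4)·I) = 3, there are exactly 3 Jordan blocks for λ = -4.
Step 2 — from the minimal polynomial, the factor (x + 4)^2 tells us the largest block for λ = -4 has size 2.
Step 3 — with total size 4, 3 blocks, and largest block 2, the block sizes (in nonincreasing order) are [2, 1, 1].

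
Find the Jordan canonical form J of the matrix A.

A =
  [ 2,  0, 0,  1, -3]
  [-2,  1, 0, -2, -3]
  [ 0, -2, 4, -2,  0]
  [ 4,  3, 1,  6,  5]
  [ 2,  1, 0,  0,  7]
J_3(4) ⊕ J_2(4)

The characteristic polynomial is
  det(x·I − A) = x^5 - 20*x^4 + 160*x^3 - 640*x^2 + 1280*x - 1024 = (x - 4)^5

Eigenvalues and multiplicities (the geometric multiplicity of λ is n − rank(A − λI), which equals the number of Jordan blocks for λ):
  λ = 4: algebraic multiplicity = 5, geometric multiplicity = 2

Determining the block sizes for each eigenvalue:
  λ = 4: with am = 5 and gm = 2, the partition is not yet determined (e.g. several partitions of 5 into 2 parts exist). Let N = A − (4)·I. Computing rank(N^1) = 3, rank(N^2) = 1, rank(N^3) = 0; the number of blocks of size ≥ j is rank(N^{j−1}) − rank(N^j), giving [2, 2, 1]. So we have 1 block(s) of size 3, 1 block(s) of size 2 → block sizes [3, 2]

Assembling the blocks gives a Jordan form
J =
  [4, 1, 0, 0, 0]
  [0, 4, 1, 0, 0]
  [0, 0, 4, 0, 0]
  [0, 0, 0, 4, 1]
  [0, 0, 0, 0, 4]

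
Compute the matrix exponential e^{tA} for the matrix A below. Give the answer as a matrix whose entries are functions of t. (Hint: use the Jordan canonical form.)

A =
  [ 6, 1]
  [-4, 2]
e^{tA} =
  [2*t*exp(4*t) + exp(4*t), t*exp(4*t)]
  [-4*t*exp(4*t), -2*t*exp(4*t) + exp(4*t)]

Strategy: write A = P · J · P⁻¹ where J is a Jordan canonical form, so e^{tA} = P · e^{tJ} · P⁻¹, and e^{tJ} can be computed block-by-block.

A has Jordan form
J =
  [4, 1]
  [0, 4]
(up to reordering of blocks).

Per-block formulas:
  For a 2×2 Jordan block J_2(4): exp(t · J_2(4)) = e^(4t)·(I + t·N), where N is the 2×2 nilpotent shift.

After assembling e^{tJ} and conjugating by P, we get:

e^{tA} =
  [2*t*exp(4*t) + exp(4*t), t*exp(4*t)]
  [-4*t*exp(4*t), -2*t*exp(4*t) + exp(4*t)]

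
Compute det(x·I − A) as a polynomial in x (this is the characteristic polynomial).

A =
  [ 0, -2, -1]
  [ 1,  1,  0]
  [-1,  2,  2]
x^3 - 3*x^2 + 3*x - 1

Expanding det(x·I − A) (e.g. by cofactor expansion or by noting that A is similar to its Jordan form J, which has the same characteristic polynomial as A) gives
  χ_A(x) = x^3 - 3*x^2 + 3*x - 1
which factors as (x - 1)^3. The eigenvalues (with algebraic multiplicities) are λ = 1 with multiplicity 3.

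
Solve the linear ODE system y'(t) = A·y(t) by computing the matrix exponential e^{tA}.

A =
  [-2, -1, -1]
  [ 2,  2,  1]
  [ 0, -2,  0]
e^{tA} =
  [t^2 - 2*t + 1, t^2 - t, t^2/2 - t]
  [2*t, 2*t + 1, t]
  [-2*t^2, -2*t^2 - 2*t, 1 - t^2]

Strategy: write A = P · J · P⁻¹ where J is a Jordan canonical form, so e^{tA} = P · e^{tJ} · P⁻¹, and e^{tJ} can be computed block-by-block.

A has Jordan form
J =
  [0, 1, 0]
  [0, 0, 1]
  [0, 0, 0]
(up to reordering of blocks).

Per-block formulas:
  For a 3×3 Jordan block J_3(0): exp(t · J_3(0)) = e^(0t)·(I + t·N + (t^2/2)·N^2), where N is the 3×3 nilpotent shift.

After assembling e^{tJ} and conjugating by P, we get:

e^{tA} =
  [t^2 - 2*t + 1, t^2 - t, t^2/2 - t]
  [2*t, 2*t + 1, t]
  [-2*t^2, -2*t^2 - 2*t, 1 - t^2]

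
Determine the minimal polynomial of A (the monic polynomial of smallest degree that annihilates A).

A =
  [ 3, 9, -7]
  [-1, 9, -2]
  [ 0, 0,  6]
x^3 - 18*x^2 + 108*x - 216

The characteristic polynomial is χ_A(x) = (x - 6)^3, so the eigenvalues are known. The minimal polynomial is
  m_A(x) = Π_λ (x − λ)^{k_λ}
where k_λ is the size of the *largest* Jordan block for λ (equivalently, the smallest k with (A − λI)^k v = 0 for every generalised eigenvector v of λ).

  λ = 6: largest Jordan block has size 3, contributing (x − 6)^3

So m_A(x) = (x - 6)^3 = x^3 - 18*x^2 + 108*x - 216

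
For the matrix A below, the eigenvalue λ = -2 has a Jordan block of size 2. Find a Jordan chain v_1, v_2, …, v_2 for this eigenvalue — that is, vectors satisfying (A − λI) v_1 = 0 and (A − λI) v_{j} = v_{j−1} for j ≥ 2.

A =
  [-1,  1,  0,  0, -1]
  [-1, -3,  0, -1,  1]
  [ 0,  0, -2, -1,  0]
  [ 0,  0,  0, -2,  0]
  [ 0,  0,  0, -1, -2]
A Jordan chain for λ = -2 of length 2:
v_1 = (1, -1, 0, 0, 0)ᵀ
v_2 = (1, 0, 0, 0, 0)ᵀ

Let N = A − (-2)·I. We want v_2 with N^2 v_2 = 0 but N^1 v_2 ≠ 0; then v_{j-1} := N · v_j for j = 2, …, 2.

Pick v_2 = (1, 0, 0, 0, 0)ᵀ.
Then v_1 = N · v_2 = (1, -1, 0, 0, 0)ᵀ.

Sanity check: (A − (-2)·I) v_1 = (0, 0, 0, 0, 0)ᵀ = 0. ✓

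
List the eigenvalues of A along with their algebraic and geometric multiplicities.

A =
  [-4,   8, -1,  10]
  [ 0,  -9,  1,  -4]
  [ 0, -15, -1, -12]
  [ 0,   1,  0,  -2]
λ = -4: alg = 4, geom = 2

Step 1 — factor the characteristic polynomial to read off the algebraic multiplicities:
  χ_A(x) = (x + 4)^4

Step 2 — compute geometric multiplicities via the rank-nullity identity g(λ) = n − rank(A − λI):
  rank(A − (-4)·I) = 2, so dim ker(A − (-4)·I) = n − 2 = 2

Summary:
  λ = -4: algebraic multiplicity = 4, geometric multiplicity = 2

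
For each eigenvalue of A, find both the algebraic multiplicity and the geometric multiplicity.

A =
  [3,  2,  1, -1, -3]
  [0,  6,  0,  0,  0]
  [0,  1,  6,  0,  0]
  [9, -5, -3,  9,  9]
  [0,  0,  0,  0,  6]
λ = 6: alg = 5, geom = 3

Step 1 — factor the characteristic polynomial to read off the algebraic multiplicities:
  χ_A(x) = (x - 6)^5

Step 2 — compute geometric multiplicities via the rank-nullity identity g(λ) = n − rank(A − λI):
  rank(A − (6)·I) = 2, so dim ker(A − (6)·I) = n − 2 = 3

Summary:
  λ = 6: algebraic multiplicity = 5, geometric multiplicity = 3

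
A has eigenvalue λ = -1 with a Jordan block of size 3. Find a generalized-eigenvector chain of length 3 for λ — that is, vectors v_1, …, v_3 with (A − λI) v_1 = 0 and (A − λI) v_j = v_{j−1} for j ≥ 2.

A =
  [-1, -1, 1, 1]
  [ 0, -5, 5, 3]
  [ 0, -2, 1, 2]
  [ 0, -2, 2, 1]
A Jordan chain for λ = -1 of length 3:
v_1 = (-1, -4, -2, -2)ᵀ
v_2 = (1, 5, 2, 2)ᵀ
v_3 = (0, 0, 1, 0)ᵀ

Let N = A − (-1)·I. We want v_3 with N^3 v_3 = 0 but N^2 v_3 ≠ 0; then v_{j-1} := N · v_j for j = 3, …, 2.

Pick v_3 = (0, 0, 1, 0)ᵀ.
Then v_2 = N · v_3 = (1, 5, 2, 2)ᵀ.
Then v_1 = N · v_2 = (-1, -4, -2, -2)ᵀ.

Sanity check: (A − (-1)·I) v_1 = (0, 0, 0, 0)ᵀ = 0. ✓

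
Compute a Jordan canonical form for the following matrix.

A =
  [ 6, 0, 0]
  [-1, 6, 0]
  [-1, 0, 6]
J_2(6) ⊕ J_1(6)

The characteristic polynomial is
  det(x·I − A) = x^3 - 18*x^2 + 108*x - 216 = (x - 6)^3

Eigenvalues and multiplicities (the geometric multiplicity of λ is n − rank(A − λI), which equals the number of Jordan blocks for λ):
  λ = 6: algebraic multiplicity = 3, geometric multiplicity = 2

Determining the block sizes for each eigenvalue:
  λ = 6: 2 blocks summing to 3 forces exactly one block of size 2 and the rest size 1 → block sizes [2, 1]

Assembling the blocks gives a Jordan form
J =
  [6, 1, 0]
  [0, 6, 0]
  [0, 0, 6]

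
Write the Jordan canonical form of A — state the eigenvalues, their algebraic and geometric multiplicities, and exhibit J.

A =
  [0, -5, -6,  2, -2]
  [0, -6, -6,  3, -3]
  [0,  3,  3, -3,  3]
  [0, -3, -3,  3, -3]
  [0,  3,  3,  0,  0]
J_1(-3) ⊕ J_2(0) ⊕ J_1(0) ⊕ J_1(3)

The characteristic polynomial is
  det(x·I − A) = x^5 - 9*x^3 = x^3*(x - 3)*(x + 3)

Eigenvalues and multiplicities (the geometric multiplicity of λ is n − rank(A − λI), which equals the number of Jordan blocks for λ):
  λ = -3: algebraic multiplicity = 1, geometric multiplicity = 1
  λ = 0: algebraic multiplicity = 3, geometric multiplicity = 2
  λ = 3: algebraic multiplicity = 1, geometric multiplicity = 1

Determining the block sizes for each eigenvalue:
  λ = -3: one block (gm = 1), so the single block has size am = 1 → block sizes [1]
  λ = 0: 2 blocks summing to 3 forces exactly one block of size 2 and the rest size 1 → block sizes [2, 1]
  λ = 3: one block (gm = 1), so the single block has size am = 1 → block sizes [1]

Assembling the blocks gives a Jordan form
J =
  [-3, 0, 0, 0, 0]
  [ 0, 0, 1, 0, 0]
  [ 0, 0, 0, 0, 0]
  [ 0, 0, 0, 0, 0]
  [ 0, 0, 0, 0, 3]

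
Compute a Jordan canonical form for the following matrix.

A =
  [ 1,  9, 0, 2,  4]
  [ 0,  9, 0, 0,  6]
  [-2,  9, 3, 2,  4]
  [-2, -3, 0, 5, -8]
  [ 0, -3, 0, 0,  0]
J_2(3) ⊕ J_1(3) ⊕ J_1(3) ⊕ J_1(6)

The characteristic polynomial is
  det(x·I − A) = x^5 - 18*x^4 + 126*x^3 - 432*x^2 + 729*x - 486 = (x - 6)*(x - 3)^4

Eigenvalues and multiplicities (the geometric multiplicity of λ is n − rank(A − λI), which equals the number of Jordan blocks for λ):
  λ = 3: algebraic multiplicity = 4, geometric multiplicity = 3
  λ = 6: algebraic multiplicity = 1, geometric multiplicity = 1

Determining the block sizes for each eigenvalue:
  λ = 3: 3 blocks summing to 4 forces exactly one block of size 2 and the rest size 1 → block sizes [2, 1, 1]
  λ = 6: one block (gm = 1), so the single block has size am = 1 → block sizes [1]

Assembling the blocks gives a Jordan form
J =
  [3, 1, 0, 0, 0]
  [0, 3, 0, 0, 0]
  [0, 0, 3, 0, 0]
  [0, 0, 0, 3, 0]
  [0, 0, 0, 0, 6]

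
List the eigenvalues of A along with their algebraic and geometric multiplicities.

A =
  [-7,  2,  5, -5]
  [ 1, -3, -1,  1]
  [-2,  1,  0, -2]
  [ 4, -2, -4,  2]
λ = -2: alg = 4, geom = 2

Step 1 — factor the characteristic polynomial to read off the algebraic multiplicities:
  χ_A(x) = (x + 2)^4

Step 2 — compute geometric multiplicities via the rank-nullity identity g(λ) = n − rank(A − λI):
  rank(A − (-2)·I) = 2, so dim ker(A − (-2)·I) = n − 2 = 2

Summary:
  λ = -2: algebraic multiplicity = 4, geometric multiplicity = 2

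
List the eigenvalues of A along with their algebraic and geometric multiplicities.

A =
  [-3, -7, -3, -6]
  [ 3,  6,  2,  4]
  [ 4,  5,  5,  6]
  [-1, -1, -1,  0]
λ = 2: alg = 4, geom = 2

Step 1 — factor the characteristic polynomial to read off the algebraic multiplicities:
  χ_A(x) = (x - 2)^4

Step 2 — compute geometric multiplicities via the rank-nullity identity g(λ) = n − rank(A − λI):
  rank(A − (2)·I) = 2, so dim ker(A − (2)·I) = n − 2 = 2

Summary:
  λ = 2: algebraic multiplicity = 4, geometric multiplicity = 2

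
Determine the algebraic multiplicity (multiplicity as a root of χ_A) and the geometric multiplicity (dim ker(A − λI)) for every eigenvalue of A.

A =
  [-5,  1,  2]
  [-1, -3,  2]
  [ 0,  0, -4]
λ = -4: alg = 3, geom = 2

Step 1 — factor the characteristic polynomial to read off the algebraic multiplicities:
  χ_A(x) = (x + 4)^3

Step 2 — compute geometric multiplicities via the rank-nullity identity g(λ) = n − rank(A − λI):
  rank(A − (-4)·I) = 1, so dim ker(A − (-4)·I) = n − 1 = 2

Summary:
  λ = -4: algebraic multiplicity = 3, geometric multiplicity = 2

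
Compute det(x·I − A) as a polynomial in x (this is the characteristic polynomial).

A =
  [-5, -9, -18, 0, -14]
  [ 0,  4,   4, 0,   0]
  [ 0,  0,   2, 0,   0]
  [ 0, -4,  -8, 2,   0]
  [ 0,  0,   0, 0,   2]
x^5 - 5*x^4 - 14*x^3 + 124*x^2 - 248*x + 160

Expanding det(x·I − A) (e.g. by cofactor expansion or by noting that A is similar to its Jordan form J, which has the same characteristic polynomial as A) gives
  χ_A(x) = x^5 - 5*x^4 - 14*x^3 + 124*x^2 - 248*x + 160
which factors as (x - 4)*(x - 2)^3*(x + 5). The eigenvalues (with algebraic multiplicities) are λ = -5 with multiplicity 1, λ = 2 with multiplicity 3, λ = 4 with multiplicity 1.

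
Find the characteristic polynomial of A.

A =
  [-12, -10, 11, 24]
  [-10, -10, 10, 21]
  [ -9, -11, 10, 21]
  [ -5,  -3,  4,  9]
x^4 + 3*x^3

Expanding det(x·I − A) (e.g. by cofactor expansion or by noting that A is similar to its Jordan form J, which has the same characteristic polynomial as A) gives
  χ_A(x) = x^4 + 3*x^3
which factors as x^3*(x + 3). The eigenvalues (with algebraic multiplicities) are λ = -3 with multiplicity 1, λ = 0 with multiplicity 3.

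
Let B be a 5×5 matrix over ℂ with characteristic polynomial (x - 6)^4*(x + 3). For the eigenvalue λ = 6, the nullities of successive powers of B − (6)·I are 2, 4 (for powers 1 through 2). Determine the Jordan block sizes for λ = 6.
Block sizes for λ = 6: [2, 2]

From the dimensions of kernels of powers, the number of Jordan blocks of size at least j is d_j − d_{j−1} where d_j = dim ker(N^j) (with d_0 = 0). Computing the differences gives [2, 2].
The number of blocks of size exactly k is (#blocks of size ≥ k) − (#blocks of size ≥ k + 1), so the partition is: 2 block(s) of size 2.
In nonincreasing order the block sizes are [2, 2].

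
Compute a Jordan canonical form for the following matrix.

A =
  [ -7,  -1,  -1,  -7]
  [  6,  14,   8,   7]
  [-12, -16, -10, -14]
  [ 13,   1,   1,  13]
J_2(-1) ⊕ J_1(6) ⊕ J_1(6)

The characteristic polynomial is
  det(x·I − A) = x^4 - 10*x^3 + 13*x^2 + 60*x + 36 = (x - 6)^2*(x + 1)^2

Eigenvalues and multiplicities (the geometric multiplicity of λ is n − rank(A − λI), which equals the number of Jordan blocks for λ):
  λ = -1: algebraic multiplicity = 2, geometric multiplicity = 1
  λ = 6: algebraic multiplicity = 2, geometric multiplicity = 2

Determining the block sizes for each eigenvalue:
  λ = -1: one block (gm = 1), so the single block has size am = 2 → block sizes [2]
  λ = 6: gm = am = 2, so every block has size 1 → block sizes [1, 1]

Assembling the blocks gives a Jordan form
J =
  [-1,  1, 0, 0]
  [ 0, -1, 0, 0]
  [ 0,  0, 6, 0]
  [ 0,  0, 0, 6]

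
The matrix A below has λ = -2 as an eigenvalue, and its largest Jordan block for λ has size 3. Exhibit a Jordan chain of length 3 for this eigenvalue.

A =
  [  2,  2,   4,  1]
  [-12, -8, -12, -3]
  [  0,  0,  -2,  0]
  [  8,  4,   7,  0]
A Jordan chain for λ = -2 of length 3:
v_1 = (-1, 3, 0, -2)ᵀ
v_2 = (4, -12, 0, 7)ᵀ
v_3 = (0, 0, 1, 0)ᵀ

Let N = A − (-2)·I. We want v_3 with N^3 v_3 = 0 but N^2 v_3 ≠ 0; then v_{j-1} := N · v_j for j = 3, …, 2.

Pick v_3 = (0, 0, 1, 0)ᵀ.
Then v_2 = N · v_3 = (4, -12, 0, 7)ᵀ.
Then v_1 = N · v_2 = (-1, 3, 0, -2)ᵀ.

Sanity check: (A − (-2)·I) v_1 = (0, 0, 0, 0)ᵀ = 0. ✓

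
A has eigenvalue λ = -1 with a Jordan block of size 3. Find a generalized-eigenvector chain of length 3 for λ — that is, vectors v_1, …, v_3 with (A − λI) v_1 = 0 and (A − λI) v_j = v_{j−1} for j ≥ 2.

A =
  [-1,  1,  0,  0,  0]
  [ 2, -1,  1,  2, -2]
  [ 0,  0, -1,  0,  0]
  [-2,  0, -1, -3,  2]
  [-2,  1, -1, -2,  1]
A Jordan chain for λ = -1 of length 3:
v_1 = (2, 0, 0, 0, 2)ᵀ
v_2 = (0, 2, 0, -2, -2)ᵀ
v_3 = (1, 0, 0, 0, 0)ᵀ

Let N = A − (-1)·I. We want v_3 with N^3 v_3 = 0 but N^2 v_3 ≠ 0; then v_{j-1} := N · v_j for j = 3, …, 2.

Pick v_3 = (1, 0, 0, 0, 0)ᵀ.
Then v_2 = N · v_3 = (0, 2, 0, -2, -2)ᵀ.
Then v_1 = N · v_2 = (2, 0, 0, 0, 2)ᵀ.

Sanity check: (A − (-1)·I) v_1 = (0, 0, 0, 0, 0)ᵀ = 0. ✓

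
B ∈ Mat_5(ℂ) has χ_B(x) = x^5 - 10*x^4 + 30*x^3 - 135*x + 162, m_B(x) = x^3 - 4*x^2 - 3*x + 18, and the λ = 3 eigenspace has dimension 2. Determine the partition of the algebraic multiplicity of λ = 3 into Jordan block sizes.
Block sizes for λ = 3: [2, 2]

Step 1 — from the characteristic polynomial, algebraic multiplicity of λ = 3 is 4. From dim ker(B − (3)·I) = 2, there are exactly 2 Jordan blocks for λ = 3.
Step 2 — from the minimal polynomial, the factor (x − 3)^2 tells us the largest block for λ = 3 has size 2.
Step 3 — with total size 4, 2 blocks, and largest block 2, the block sizes (in nonincreasing order) are [2, 2].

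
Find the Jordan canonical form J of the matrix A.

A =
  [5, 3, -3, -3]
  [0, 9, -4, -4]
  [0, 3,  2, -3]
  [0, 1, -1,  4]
J_2(5) ⊕ J_1(5) ⊕ J_1(5)

The characteristic polynomial is
  det(x·I − A) = x^4 - 20*x^3 + 150*x^2 - 500*x + 625 = (x - 5)^4

Eigenvalues and multiplicities (the geometric multiplicity of λ is n − rank(A − λI), which equals the number of Jordan blocks for λ):
  λ = 5: algebraic multiplicity = 4, geometric multiplicity = 3

Determining the block sizes for each eigenvalue:
  λ = 5: 3 blocks summing to 4 forces exactly one block of size 2 and the rest size 1 → block sizes [2, 1, 1]

Assembling the blocks gives a Jordan form
J =
  [5, 1, 0, 0]
  [0, 5, 0, 0]
  [0, 0, 5, 0]
  [0, 0, 0, 5]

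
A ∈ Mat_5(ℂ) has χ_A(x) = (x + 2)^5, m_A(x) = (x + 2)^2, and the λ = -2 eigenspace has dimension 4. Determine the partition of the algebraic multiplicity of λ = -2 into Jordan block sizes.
Block sizes for λ = -2: [2, 1, 1, 1]

Step 1 — from the characteristic polynomial, algebraic multiplicity of λ = -2 is 5. From dim ker(A − (-2)·I) = 4, there are exactly 4 Jordan blocks for λ = -2.
Step 2 — from the minimal polynomial, the factor (x + 2)^2 tells us the largest block for λ = -2 has size 2.
Step 3 — with total size 5, 4 blocks, and largest block 2, the block sizes (in nonincreasing order) are [2, 1, 1, 1].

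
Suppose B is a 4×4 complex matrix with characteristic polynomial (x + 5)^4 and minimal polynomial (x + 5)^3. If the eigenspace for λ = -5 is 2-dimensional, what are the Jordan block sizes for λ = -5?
Block sizes for λ = -5: [3, 1]

Step 1 — from the characteristic polynomial, algebraic multiplicity of λ = -5 is 4. From dim ker(B − (-5)·I) = 2, there are exactly 2 Jordan blocks for λ = -5.
Step 2 — from the minimal polynomial, the factor (x + 5)^3 tells us the largest block for λ = -5 has size 3.
Step 3 — with total size 4, 2 blocks, and largest block 3, the block sizes (in nonincreasing order) are [3, 1].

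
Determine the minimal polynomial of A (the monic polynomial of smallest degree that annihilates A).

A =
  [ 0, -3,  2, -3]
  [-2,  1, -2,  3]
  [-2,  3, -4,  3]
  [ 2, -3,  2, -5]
x^2 + 4*x + 4

The characteristic polynomial is χ_A(x) = (x + 2)^4, so the eigenvalues are known. The minimal polynomial is
  m_A(x) = Π_λ (x − λ)^{k_λ}
where k_λ is the size of the *largest* Jordan block for λ (equivalently, the smallest k with (A − λI)^k v = 0 for every generalised eigenvector v of λ).

  λ = -2: largest Jordan block has size 2, contributing (x + 2)^2

So m_A(x) = (x + 2)^2 = x^2 + 4*x + 4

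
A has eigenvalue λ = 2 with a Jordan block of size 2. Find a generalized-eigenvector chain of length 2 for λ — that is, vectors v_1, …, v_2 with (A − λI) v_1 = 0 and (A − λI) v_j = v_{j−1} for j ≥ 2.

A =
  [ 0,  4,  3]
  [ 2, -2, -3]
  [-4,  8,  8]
A Jordan chain for λ = 2 of length 2:
v_1 = (-2, 2, -4)ᵀ
v_2 = (1, 0, 0)ᵀ

Let N = A − (2)·I. We want v_2 with N^2 v_2 = 0 but N^1 v_2 ≠ 0; then v_{j-1} := N · v_j for j = 2, …, 2.

Pick v_2 = (1, 0, 0)ᵀ.
Then v_1 = N · v_2 = (-2, 2, -4)ᵀ.

Sanity check: (A − (2)·I) v_1 = (0, 0, 0)ᵀ = 0. ✓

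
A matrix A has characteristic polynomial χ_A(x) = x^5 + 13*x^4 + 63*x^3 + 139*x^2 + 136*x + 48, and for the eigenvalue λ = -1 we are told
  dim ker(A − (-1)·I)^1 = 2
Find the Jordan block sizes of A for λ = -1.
Block sizes for λ = -1: [1, 1]

From the dimensions of kernels of powers, the number of Jordan blocks of size at least j is d_j − d_{j−1} where d_j = dim ker(N^j) (with d_0 = 0). Computing the differences gives [2].
The number of blocks of size exactly k is (#blocks of size ≥ k) − (#blocks of size ≥ k + 1), so the partition is: 2 block(s) of size 1.
In nonincreasing order the block sizes are [1, 1].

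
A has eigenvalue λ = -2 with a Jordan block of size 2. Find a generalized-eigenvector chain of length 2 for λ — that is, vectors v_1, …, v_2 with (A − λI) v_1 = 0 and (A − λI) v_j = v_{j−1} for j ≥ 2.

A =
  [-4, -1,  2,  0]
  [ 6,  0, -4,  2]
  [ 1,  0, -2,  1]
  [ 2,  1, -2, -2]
A Jordan chain for λ = -2 of length 2:
v_1 = (-2, 6, 1, 2)ᵀ
v_2 = (1, 0, 0, 0)ᵀ

Let N = A − (-2)·I. We want v_2 with N^2 v_2 = 0 but N^1 v_2 ≠ 0; then v_{j-1} := N · v_j for j = 2, …, 2.

Pick v_2 = (1, 0, 0, 0)ᵀ.
Then v_1 = N · v_2 = (-2, 6, 1, 2)ᵀ.

Sanity check: (A − (-2)·I) v_1 = (0, 0, 0, 0)ᵀ = 0. ✓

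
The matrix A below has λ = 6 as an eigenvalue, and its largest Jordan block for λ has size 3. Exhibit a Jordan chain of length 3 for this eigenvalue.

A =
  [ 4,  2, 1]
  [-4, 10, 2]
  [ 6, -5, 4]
A Jordan chain for λ = 6 of length 3:
v_1 = (2, 4, -4)ᵀ
v_2 = (-2, -4, 6)ᵀ
v_3 = (1, 0, 0)ᵀ

Let N = A − (6)·I. We want v_3 with N^3 v_3 = 0 but N^2 v_3 ≠ 0; then v_{j-1} := N · v_j for j = 3, …, 2.

Pick v_3 = (1, 0, 0)ᵀ.
Then v_2 = N · v_3 = (-2, -4, 6)ᵀ.
Then v_1 = N · v_2 = (2, 4, -4)ᵀ.

Sanity check: (A − (6)·I) v_1 = (0, 0, 0)ᵀ = 0. ✓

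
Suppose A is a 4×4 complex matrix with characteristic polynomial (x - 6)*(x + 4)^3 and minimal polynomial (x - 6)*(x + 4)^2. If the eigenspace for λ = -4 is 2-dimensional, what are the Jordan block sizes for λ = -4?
Block sizes for λ = -4: [2, 1]

Step 1 — from the characteristic polynomial, algebraic multiplicity of λ = -4 is 3. From dim ker(A − (-4)·I) = 2, there are exactly 2 Jordan blocks for λ = -4.
Step 2 — from the minimal polynomial, the factor (x + 4)^2 tells us the largest block for λ = -4 has size 2.
Step 3 — with total size 3, 2 blocks, and largest block 2, the block sizes (in nonincreasing order) are [2, 1].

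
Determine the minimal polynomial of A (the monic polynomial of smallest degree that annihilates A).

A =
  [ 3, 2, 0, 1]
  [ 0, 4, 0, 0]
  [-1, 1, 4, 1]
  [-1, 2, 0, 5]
x^2 - 8*x + 16

The characteristic polynomial is χ_A(x) = (x - 4)^4, so the eigenvalues are known. The minimal polynomial is
  m_A(x) = Π_λ (x − λ)^{k_λ}
where k_λ is the size of the *largest* Jordan block for λ (equivalently, the smallest k with (A − λI)^k v = 0 for every generalised eigenvector v of λ).

  λ = 4: largest Jordan block has size 2, contributing (x − 4)^2

So m_A(x) = (x - 4)^2 = x^2 - 8*x + 16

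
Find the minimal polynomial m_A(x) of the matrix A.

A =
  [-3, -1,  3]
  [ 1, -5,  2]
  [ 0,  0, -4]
x^3 + 12*x^2 + 48*x + 64

The characteristic polynomial is χ_A(x) = (x + 4)^3, so the eigenvalues are known. The minimal polynomial is
  m_A(x) = Π_λ (x − λ)^{k_λ}
where k_λ is the size of the *largest* Jordan block for λ (equivalently, the smallest k with (A − λI)^k v = 0 for every generalised eigenvector v of λ).

  λ = -4: largest Jordan block has size 3, contributing (x + 4)^3

So m_A(x) = (x + 4)^3 = x^3 + 12*x^2 + 48*x + 64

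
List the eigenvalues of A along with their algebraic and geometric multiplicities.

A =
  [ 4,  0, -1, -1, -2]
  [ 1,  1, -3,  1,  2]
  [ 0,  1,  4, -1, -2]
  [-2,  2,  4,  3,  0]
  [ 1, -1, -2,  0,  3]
λ = 3: alg = 5, geom = 3

Step 1 — factor the characteristic polynomial to read off the algebraic multiplicities:
  χ_A(x) = (x - 3)^5

Step 2 — compute geometric multiplicities via the rank-nullity identity g(λ) = n − rank(A − λI):
  rank(A − (3)·I) = 2, so dim ker(A − (3)·I) = n − 2 = 3

Summary:
  λ = 3: algebraic multiplicity = 5, geometric multiplicity = 3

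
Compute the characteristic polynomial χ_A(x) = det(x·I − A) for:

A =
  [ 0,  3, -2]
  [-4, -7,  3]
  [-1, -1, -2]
x^3 + 9*x^2 + 27*x + 27

Expanding det(x·I − A) (e.g. by cofactor expansion or by noting that A is similar to its Jordan form J, which has the same characteristic polynomial as A) gives
  χ_A(x) = x^3 + 9*x^2 + 27*x + 27
which factors as (x + 3)^3. The eigenvalues (with algebraic multiplicities) are λ = -3 with multiplicity 3.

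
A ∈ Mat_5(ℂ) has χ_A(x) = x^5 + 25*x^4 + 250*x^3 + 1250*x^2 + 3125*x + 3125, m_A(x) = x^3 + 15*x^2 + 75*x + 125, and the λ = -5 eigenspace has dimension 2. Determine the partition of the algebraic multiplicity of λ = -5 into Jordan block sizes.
Block sizes for λ = -5: [3, 2]

Step 1 — from the characteristic polynomial, algebraic multiplicity of λ = -5 is 5. From dim ker(A − (-5)·I) = 2, there are exactly 2 Jordan blocks for λ = -5.
Step 2 — from the minimal polynomial, the factor (x + 5)^3 tells us the largest block for λ = -5 has size 3.
Step 3 — with total size 5, 2 blocks, and largest block 3, the block sizes (in nonincreasing order) are [3, 2].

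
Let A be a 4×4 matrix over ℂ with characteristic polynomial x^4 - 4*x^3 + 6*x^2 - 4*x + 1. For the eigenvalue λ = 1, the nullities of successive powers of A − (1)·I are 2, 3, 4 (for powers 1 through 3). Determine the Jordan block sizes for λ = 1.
Block sizes for λ = 1: [3, 1]

From the dimensions of kernels of powers, the number of Jordan blocks of size at least j is d_j − d_{j−1} where d_j = dim ker(N^j) (with d_0 = 0). Computing the differences gives [2, 1, 1].
The number of blocks of size exactly k is (#blocks of size ≥ k) − (#blocks of size ≥ k + 1), so the partition is: 1 block(s) of size 1, 1 block(s) of size 3.
In nonincreasing order the block sizes are [3, 1].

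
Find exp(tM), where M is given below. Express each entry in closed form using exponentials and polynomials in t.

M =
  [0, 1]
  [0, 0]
e^{tM} =
  [1, t]
  [0, 1]

Strategy: write M = P · J · P⁻¹ where J is a Jordan canonical form, so e^{tM} = P · e^{tJ} · P⁻¹, and e^{tJ} can be computed block-by-block.

M has Jordan form
J =
  [0, 1]
  [0, 0]
(up to reordering of blocks).

Per-block formulas:
  For a 2×2 Jordan block J_2(0): exp(t · J_2(0)) = e^(0t)·(I + t·N), where N is the 2×2 nilpotent shift.

After assembling e^{tJ} and conjugating by P, we get:

e^{tM} =
  [1, t]
  [0, 1]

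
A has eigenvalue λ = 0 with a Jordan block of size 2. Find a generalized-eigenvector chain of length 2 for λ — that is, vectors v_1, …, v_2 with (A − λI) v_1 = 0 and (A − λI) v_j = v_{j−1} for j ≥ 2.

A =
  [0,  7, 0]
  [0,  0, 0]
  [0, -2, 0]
A Jordan chain for λ = 0 of length 2:
v_1 = (7, 0, -2)ᵀ
v_2 = (0, 1, 0)ᵀ

Let N = A − (0)·I. We want v_2 with N^2 v_2 = 0 but N^1 v_2 ≠ 0; then v_{j-1} := N · v_j for j = 2, …, 2.

Pick v_2 = (0, 1, 0)ᵀ.
Then v_1 = N · v_2 = (7, 0, -2)ᵀ.

Sanity check: (A − (0)·I) v_1 = (0, 0, 0)ᵀ = 0. ✓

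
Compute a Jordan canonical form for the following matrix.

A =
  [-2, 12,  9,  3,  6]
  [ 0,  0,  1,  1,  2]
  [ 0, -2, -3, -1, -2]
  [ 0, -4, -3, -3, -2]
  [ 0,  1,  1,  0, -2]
J_2(-2) ⊕ J_2(-2) ⊕ J_1(-2)

The characteristic polynomial is
  det(x·I − A) = x^5 + 10*x^4 + 40*x^3 + 80*x^2 + 80*x + 32 = (x + 2)^5

Eigenvalues and multiplicities (the geometric multiplicity of λ is n − rank(A − λI), which equals the number of Jordan blocks for λ):
  λ = -2: algebraic multiplicity = 5, geometric multiplicity = 3

Determining the block sizes for each eigenvalue:
  λ = -2: with am = 5 and gm = 3, the partition is not yet determined (e.g. several partitions of 5 into 3 parts exist). Let N = A − (-2)·I. Computing rank(N^1) = 2, rank(N^2) = 0; the number of blocks of size ≥ j is rank(N^{j−1}) − rank(N^j), giving [3, 2]. So we have 2 block(s) of size 2, 1 block(s) of size 1 → block sizes [2, 2, 1]

Assembling the blocks gives a Jordan form
J =
  [-2,  1,  0,  0,  0]
  [ 0, -2,  0,  0,  0]
  [ 0,  0, -2,  1,  0]
  [ 0,  0,  0, -2,  0]
  [ 0,  0,  0,  0, -2]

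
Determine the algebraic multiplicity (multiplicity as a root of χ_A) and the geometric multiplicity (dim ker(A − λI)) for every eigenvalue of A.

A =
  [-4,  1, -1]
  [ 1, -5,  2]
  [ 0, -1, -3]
λ = -4: alg = 3, geom = 1

Step 1 — factor the characteristic polynomial to read off the algebraic multiplicities:
  χ_A(x) = (x + 4)^3

Step 2 — compute geometric multiplicities via the rank-nullity identity g(λ) = n − rank(A − λI):
  rank(A − (-4)·I) = 2, so dim ker(A − (-4)·I) = n − 2 = 1

Summary:
  λ = -4: algebraic multiplicity = 3, geometric multiplicity = 1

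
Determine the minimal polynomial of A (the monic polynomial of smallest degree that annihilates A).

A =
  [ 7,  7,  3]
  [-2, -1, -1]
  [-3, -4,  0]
x^3 - 6*x^2 + 12*x - 8

The characteristic polynomial is χ_A(x) = (x - 2)^3, so the eigenvalues are known. The minimal polynomial is
  m_A(x) = Π_λ (x − λ)^{k_λ}
where k_λ is the size of the *largest* Jordan block for λ (equivalently, the smallest k with (A − λI)^k v = 0 for every generalised eigenvector v of λ).

  λ = 2: largest Jordan block has size 3, contributing (x − 2)^3

So m_A(x) = (x - 2)^3 = x^3 - 6*x^2 + 12*x - 8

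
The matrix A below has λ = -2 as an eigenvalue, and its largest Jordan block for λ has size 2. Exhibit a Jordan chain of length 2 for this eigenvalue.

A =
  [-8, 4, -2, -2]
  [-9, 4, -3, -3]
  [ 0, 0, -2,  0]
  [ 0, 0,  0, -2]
A Jordan chain for λ = -2 of length 2:
v_1 = (-6, -9, 0, 0)ᵀ
v_2 = (1, 0, 0, 0)ᵀ

Let N = A − (-2)·I. We want v_2 with N^2 v_2 = 0 but N^1 v_2 ≠ 0; then v_{j-1} := N · v_j for j = 2, …, 2.

Pick v_2 = (1, 0, 0, 0)ᵀ.
Then v_1 = N · v_2 = (-6, -9, 0, 0)ᵀ.

Sanity check: (A − (-2)·I) v_1 = (0, 0, 0, 0)ᵀ = 0. ✓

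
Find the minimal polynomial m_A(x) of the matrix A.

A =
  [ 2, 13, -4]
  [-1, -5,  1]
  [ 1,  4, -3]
x^3 + 6*x^2 + 12*x + 8

The characteristic polynomial is χ_A(x) = (x + 2)^3, so the eigenvalues are known. The minimal polynomial is
  m_A(x) = Π_λ (x − λ)^{k_λ}
where k_λ is the size of the *largest* Jordan block for λ (equivalently, the smallest k with (A − λI)^k v = 0 for every generalised eigenvector v of λ).

  λ = -2: largest Jordan block has size 3, contributing (x + 2)^3

So m_A(x) = (x + 2)^3 = x^3 + 6*x^2 + 12*x + 8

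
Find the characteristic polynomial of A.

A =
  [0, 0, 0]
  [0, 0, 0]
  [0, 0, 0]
x^3

Expanding det(x·I − A) (e.g. by cofactor expansion or by noting that A is similar to its Jordan form J, which has the same characteristic polynomial as A) gives
  χ_A(x) = x^3
which factors as x^3. The eigenvalues (with algebraic multiplicities) are λ = 0 with multiplicity 3.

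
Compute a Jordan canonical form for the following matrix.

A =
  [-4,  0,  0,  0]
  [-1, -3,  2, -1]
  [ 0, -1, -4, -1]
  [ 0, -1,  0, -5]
J_3(-4) ⊕ J_1(-4)

The characteristic polynomial is
  det(x·I − A) = x^4 + 16*x^3 + 96*x^2 + 256*x + 256 = (x + 4)^4

Eigenvalues and multiplicities (the geometric multiplicity of λ is n − rank(A − λI), which equals the number of Jordan blocks for λ):
  λ = -4: algebraic multiplicity = 4, geometric multiplicity = 2

Determining the block sizes for each eigenvalue:
  λ = -4: with am = 4 and gm = 2, the partition is not yet determined (e.g. several partitions of 4 into 2 parts exist). Let N = A − (-4)·I. Computing rank(N^1) = 2, rank(N^2) = 1, rank(N^3) = 0; the number of blocks of size ≥ j is rank(N^{j−1}) − rank(N^j), giving [2, 1, 1]. So we have 1 block(s) of size 3, 1 block(s) of size 1 → block sizes [3, 1]

Assembling the blocks gives a Jordan form
J =
  [-4,  1,  0,  0]
  [ 0, -4,  1,  0]
  [ 0,  0, -4,  0]
  [ 0,  0,  0, -4]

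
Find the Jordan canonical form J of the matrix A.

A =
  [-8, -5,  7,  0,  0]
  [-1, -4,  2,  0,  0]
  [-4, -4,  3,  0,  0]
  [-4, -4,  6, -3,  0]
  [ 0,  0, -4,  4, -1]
J_3(-3) ⊕ J_1(-3) ⊕ J_1(-1)

The characteristic polynomial is
  det(x·I − A) = x^5 + 13*x^4 + 66*x^3 + 162*x^2 + 189*x + 81 = (x + 1)*(x + 3)^4

Eigenvalues and multiplicities (the geometric multiplicity of λ is n − rank(A − λI), which equals the number of Jordan blocks for λ):
  λ = -3: algebraic multiplicity = 4, geometric multiplicity = 2
  λ = -1: algebraic multiplicity = 1, geometric multiplicity = 1

Determining the block sizes for each eigenvalue:
  λ = -3: with am = 4 and gm = 2, the partition is not yet determined (e.g. several partitions of 4 into 2 parts exist). Let N = A − (-3)·I. Computing rank(N^1) = 3, rank(N^2) = 2, rank(N^3) = 1; the number of blocks of size ≥ j is rank(N^{j−1}) − rank(N^j), giving [2, 1, 1]. So we have 1 block(s) of size 3, 1 block(s) of size 1 → block sizes [3, 1]
  λ = -1: one block (gm = 1), so the single block has size am = 1 → block sizes [1]

Assembling the blocks gives a Jordan form
J =
  [-3,  1,  0,  0,  0]
  [ 0, -3,  1,  0,  0]
  [ 0,  0, -3,  0,  0]
  [ 0,  0,  0, -3,  0]
  [ 0,  0,  0,  0, -1]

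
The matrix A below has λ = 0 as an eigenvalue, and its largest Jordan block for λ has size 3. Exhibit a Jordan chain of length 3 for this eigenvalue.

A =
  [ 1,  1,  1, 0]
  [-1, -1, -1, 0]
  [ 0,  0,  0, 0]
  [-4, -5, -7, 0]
A Jordan chain for λ = 0 of length 3:
v_1 = (0, 0, 0, 1)ᵀ
v_2 = (1, -1, 0, -4)ᵀ
v_3 = (1, 0, 0, 0)ᵀ

Let N = A − (0)·I. We want v_3 with N^3 v_3 = 0 but N^2 v_3 ≠ 0; then v_{j-1} := N · v_j for j = 3, …, 2.

Pick v_3 = (1, 0, 0, 0)ᵀ.
Then v_2 = N · v_3 = (1, -1, 0, -4)ᵀ.
Then v_1 = N · v_2 = (0, 0, 0, 1)ᵀ.

Sanity check: (A − (0)·I) v_1 = (0, 0, 0, 0)ᵀ = 0. ✓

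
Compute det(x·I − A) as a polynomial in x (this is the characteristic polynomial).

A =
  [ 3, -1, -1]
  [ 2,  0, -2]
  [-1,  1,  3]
x^3 - 6*x^2 + 12*x - 8

Expanding det(x·I − A) (e.g. by cofactor expansion or by noting that A is similar to its Jordan form J, which has the same characteristic polynomial as A) gives
  χ_A(x) = x^3 - 6*x^2 + 12*x - 8
which factors as (x - 2)^3. The eigenvalues (with algebraic multiplicities) are λ = 2 with multiplicity 3.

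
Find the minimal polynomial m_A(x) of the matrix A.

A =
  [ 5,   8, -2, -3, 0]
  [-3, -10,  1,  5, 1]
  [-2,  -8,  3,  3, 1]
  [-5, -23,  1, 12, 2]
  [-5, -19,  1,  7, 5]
x^3 - 9*x^2 + 27*x - 27

The characteristic polynomial is χ_A(x) = (x - 3)^5, so the eigenvalues are known. The minimal polynomial is
  m_A(x) = Π_λ (x − λ)^{k_λ}
where k_λ is the size of the *largest* Jordan block for λ (equivalently, the smallest k with (A − λI)^k v = 0 for every generalised eigenvector v of λ).

  λ = 3: largest Jordan block has size 3, contributing (x − 3)^3

So m_A(x) = (x - 3)^3 = x^3 - 9*x^2 + 27*x - 27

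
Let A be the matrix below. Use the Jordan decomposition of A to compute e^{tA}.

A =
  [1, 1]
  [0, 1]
e^{tA} =
  [exp(t), t*exp(t)]
  [0, exp(t)]

Strategy: write A = P · J · P⁻¹ where J is a Jordan canonical form, so e^{tA} = P · e^{tJ} · P⁻¹, and e^{tJ} can be computed block-by-block.

A has Jordan form
J =
  [1, 1]
  [0, 1]
(up to reordering of blocks).

Per-block formulas:
  For a 2×2 Jordan block J_2(1): exp(t · J_2(1)) = e^(1t)·(I + t·N), where N is the 2×2 nilpotent shift.

After assembling e^{tJ} and conjugating by P, we get:

e^{tA} =
  [exp(t), t*exp(t)]
  [0, exp(t)]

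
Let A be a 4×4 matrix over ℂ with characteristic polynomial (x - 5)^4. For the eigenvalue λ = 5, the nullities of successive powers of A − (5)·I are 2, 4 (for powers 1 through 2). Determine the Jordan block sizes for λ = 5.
Block sizes for λ = 5: [2, 2]

From the dimensions of kernels of powers, the number of Jordan blocks of size at least j is d_j − d_{j−1} where d_j = dim ker(N^j) (with d_0 = 0). Computing the differences gives [2, 2].
The number of blocks of size exactly k is (#blocks of size ≥ k) − (#blocks of size ≥ k + 1), so the partition is: 2 block(s) of size 2.
In nonincreasing order the block sizes are [2, 2].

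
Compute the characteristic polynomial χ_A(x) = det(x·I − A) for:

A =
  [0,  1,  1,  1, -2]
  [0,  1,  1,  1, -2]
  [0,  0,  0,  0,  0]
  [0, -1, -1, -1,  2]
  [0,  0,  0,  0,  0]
x^5

Expanding det(x·I − A) (e.g. by cofactor expansion or by noting that A is similar to its Jordan form J, which has the same characteristic polynomial as A) gives
  χ_A(x) = x^5
which factors as x^5. The eigenvalues (with algebraic multiplicities) are λ = 0 with multiplicity 5.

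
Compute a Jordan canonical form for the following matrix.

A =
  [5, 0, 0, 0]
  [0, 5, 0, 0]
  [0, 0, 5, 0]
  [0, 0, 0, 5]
J_1(5) ⊕ J_1(5) ⊕ J_1(5) ⊕ J_1(5)

The characteristic polynomial is
  det(x·I − A) = x^4 - 20*x^3 + 150*x^2 - 500*x + 625 = (x - 5)^4

Eigenvalues and multiplicities (the geometric multiplicity of λ is n − rank(A − λI), which equals the number of Jordan blocks for λ):
  λ = 5: algebraic multiplicity = 4, geometric multiplicity = 4

Determining the block sizes for each eigenvalue:
  λ = 5: gm = am = 4, so every block has size 1 → block sizes [1, 1, 1, 1]

Assembling the blocks gives a Jordan form
J =
  [5, 0, 0, 0]
  [0, 5, 0, 0]
  [0, 0, 5, 0]
  [0, 0, 0, 5]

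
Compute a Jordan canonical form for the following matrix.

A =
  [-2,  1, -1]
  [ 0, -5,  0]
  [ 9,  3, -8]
J_2(-5) ⊕ J_1(-5)

The characteristic polynomial is
  det(x·I − A) = x^3 + 15*x^2 + 75*x + 125 = (x + 5)^3

Eigenvalues and multiplicities (the geometric multiplicity of λ is n − rank(A − λI), which equals the number of Jordan blocks for λ):
  λ = -5: algebraic multiplicity = 3, geometric multiplicity = 2

Determining the block sizes for each eigenvalue:
  λ = -5: 2 blocks summing to 3 forces exactly one block of size 2 and the rest size 1 → block sizes [2, 1]

Assembling the blocks gives a Jordan form
J =
  [-5,  1,  0]
  [ 0, -5,  0]
  [ 0,  0, -5]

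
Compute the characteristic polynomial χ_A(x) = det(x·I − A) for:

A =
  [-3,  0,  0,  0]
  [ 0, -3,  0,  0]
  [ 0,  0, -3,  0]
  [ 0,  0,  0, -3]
x^4 + 12*x^3 + 54*x^2 + 108*x + 81

Expanding det(x·I − A) (e.g. by cofactor expansion or by noting that A is similar to its Jordan form J, which has the same characteristic polynomial as A) gives
  χ_A(x) = x^4 + 12*x^3 + 54*x^2 + 108*x + 81
which factors as (x + 3)^4. The eigenvalues (with algebraic multiplicities) are λ = -3 with multiplicity 4.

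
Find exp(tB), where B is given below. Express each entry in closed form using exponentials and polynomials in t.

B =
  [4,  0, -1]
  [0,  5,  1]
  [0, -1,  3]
e^{tB} =
  [exp(4*t), t^2*exp(4*t)/2, t^2*exp(4*t)/2 - t*exp(4*t)]
  [0, t*exp(4*t) + exp(4*t), t*exp(4*t)]
  [0, -t*exp(4*t), -t*exp(4*t) + exp(4*t)]

Strategy: write B = P · J · P⁻¹ where J is a Jordan canonical form, so e^{tB} = P · e^{tJ} · P⁻¹, and e^{tJ} can be computed block-by-block.

B has Jordan form
J =
  [4, 1, 0]
  [0, 4, 1]
  [0, 0, 4]
(up to reordering of blocks).

Per-block formulas:
  For a 3×3 Jordan block J_3(4): exp(t · J_3(4)) = e^(4t)·(I + t·N + (t^2/2)·N^2), where N is the 3×3 nilpotent shift.

After assembling e^{tJ} and conjugating by P, we get:

e^{tB} =
  [exp(4*t), t^2*exp(4*t)/2, t^2*exp(4*t)/2 - t*exp(4*t)]
  [0, t*exp(4*t) + exp(4*t), t*exp(4*t)]
  [0, -t*exp(4*t), -t*exp(4*t) + exp(4*t)]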